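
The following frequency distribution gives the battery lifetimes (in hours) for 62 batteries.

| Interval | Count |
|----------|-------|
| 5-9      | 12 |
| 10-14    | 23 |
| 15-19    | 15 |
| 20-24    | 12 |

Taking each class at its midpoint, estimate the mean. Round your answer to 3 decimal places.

14.177

Midpoints: 7, 12, 17, 22
Σfm = 12×7 + 23×12 + 15×17 + 12×22 = 879
n = Σf = 62
Mean = 879 / 62 = 14.1774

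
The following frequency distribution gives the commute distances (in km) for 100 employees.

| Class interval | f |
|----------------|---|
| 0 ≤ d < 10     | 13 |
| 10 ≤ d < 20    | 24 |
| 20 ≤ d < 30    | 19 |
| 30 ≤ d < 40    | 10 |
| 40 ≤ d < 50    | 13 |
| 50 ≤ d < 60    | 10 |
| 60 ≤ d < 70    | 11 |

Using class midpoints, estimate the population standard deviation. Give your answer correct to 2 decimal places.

Midpoints: 5, 15, 25, 35, 45, 55, 65
n = 100, Σfm = 3100, mean = 31.0000
Σfm² = 132900
Σf(m − x̄)² = Σfm² − (Σfm)²/n = 132900 − 3100²/100 = 36800.0000
Population variance = 36800.0000 / 100 = 368.0000
Standard deviation = √368.0000 = 19.1833

19.18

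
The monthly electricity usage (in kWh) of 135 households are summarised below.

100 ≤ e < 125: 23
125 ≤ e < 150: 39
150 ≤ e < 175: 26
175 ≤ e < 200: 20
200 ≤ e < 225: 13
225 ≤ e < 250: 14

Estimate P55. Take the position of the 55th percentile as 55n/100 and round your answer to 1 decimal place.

161.8

Cumulative frequencies: 23, 62, 88, 108, 121, 135
n = 135; position = 55n/100 = 74.25.
This falls in the class 150 ≤ e < 175: L = 150, F = 62, f = 26, h = 25.
55th percentile ≈ 150 + ((74.25 − 62) / 26) × 25 = 161.7788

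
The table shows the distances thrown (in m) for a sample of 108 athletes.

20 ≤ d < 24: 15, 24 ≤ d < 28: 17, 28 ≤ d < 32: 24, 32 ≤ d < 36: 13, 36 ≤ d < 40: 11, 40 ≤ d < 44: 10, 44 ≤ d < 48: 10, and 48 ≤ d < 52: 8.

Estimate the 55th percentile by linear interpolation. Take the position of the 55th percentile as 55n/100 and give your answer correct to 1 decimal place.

33.0

Cumulative frequencies: 15, 32, 56, 69, 80, 90, 100, 108
n = 108; position = 55n/100 = 59.4.
This falls in the class 32 ≤ d < 36: L = 32, F = 56, f = 13, h = 4.
55th percentile ≈ 32 + ((59.4 − 56) / 13) × 4 = 33.0462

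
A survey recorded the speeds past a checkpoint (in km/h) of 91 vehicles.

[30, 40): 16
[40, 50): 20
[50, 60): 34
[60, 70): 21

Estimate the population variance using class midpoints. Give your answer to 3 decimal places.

Midpoints: 35, 45, 55, 65
n = 91, Σfm = 4695, mean = 51.5934
Σfm² = 251675
Σf(m − x̄)² = Σfm² − (Σfm)²/n = 251675 − 4695²/91 = 9443.9560
Population variance = 9443.9560 / 91 = 103.7797

103.780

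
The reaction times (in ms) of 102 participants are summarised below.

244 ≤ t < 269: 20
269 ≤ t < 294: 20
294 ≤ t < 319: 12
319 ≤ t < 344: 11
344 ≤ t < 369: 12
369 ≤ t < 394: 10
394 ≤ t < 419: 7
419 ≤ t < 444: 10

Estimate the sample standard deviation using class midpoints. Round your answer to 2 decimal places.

Midpoints: 256.5, 281.5, 306.5, 331.5, 356.5, 381.5, 406.5, 431.5
n = 102, Σfm = 33338, mean = 326.8431
Σfm² = 11235959.5
Σf(m − x̄)² = Σfm² − (Σfm)²/n = 11235959.5 − 33338²/102 = 339662.9902
Sample variance = 339662.9902 / 101 = 3362.9999
Standard deviation = √3362.9999 = 57.9914

57.99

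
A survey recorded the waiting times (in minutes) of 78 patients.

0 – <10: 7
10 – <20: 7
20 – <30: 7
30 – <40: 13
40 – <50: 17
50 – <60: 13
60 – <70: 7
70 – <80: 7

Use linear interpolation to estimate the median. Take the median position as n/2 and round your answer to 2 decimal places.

42.94

Cumulative frequencies: 7, 14, 21, 34, 51, 64, 71, 78
n = 78; position = n/2 = 39.
This falls in the class 40 – <50: L = 40, F = 34, f = 17, h = 10.
Median ≈ 40 + ((39 − 34) / 17) × 10 = 42.9412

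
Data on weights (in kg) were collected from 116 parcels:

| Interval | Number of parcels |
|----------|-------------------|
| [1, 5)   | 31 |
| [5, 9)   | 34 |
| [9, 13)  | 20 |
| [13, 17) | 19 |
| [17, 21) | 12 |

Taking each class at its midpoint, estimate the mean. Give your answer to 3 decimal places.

Midpoints: 3, 7, 11, 15, 19
Σfm = 31×3 + 34×7 + 20×11 + 19×15 + 12×19 = 1064
n = Σf = 116
Mean = 1064 / 116 = 9.1724

9.172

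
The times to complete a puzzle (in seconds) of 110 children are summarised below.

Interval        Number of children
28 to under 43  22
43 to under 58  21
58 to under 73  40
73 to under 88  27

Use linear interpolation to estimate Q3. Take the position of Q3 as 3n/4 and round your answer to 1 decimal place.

72.8

Cumulative frequencies: 22, 43, 83, 110
n = 110; position = 3n/4 = 82.5.
This falls in the class 58 to under 73: L = 58, F = 43, f = 40, h = 15.
Upper quartile ≈ 58 + ((82.5 − 43) / 40) × 15 = 72.8125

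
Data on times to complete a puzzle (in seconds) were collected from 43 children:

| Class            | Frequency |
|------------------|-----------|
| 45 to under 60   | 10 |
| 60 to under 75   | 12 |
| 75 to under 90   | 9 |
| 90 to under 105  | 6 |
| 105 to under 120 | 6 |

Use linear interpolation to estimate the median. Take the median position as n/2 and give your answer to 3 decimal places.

Cumulative frequencies: 10, 22, 31, 37, 43
n = 43; position = n/2 = 21.5.
This falls in the class 60 to under 75: L = 60, F = 10, f = 12, h = 15.
Median ≈ 60 + ((21.5 − 10) / 12) × 15 = 74.3750

74.375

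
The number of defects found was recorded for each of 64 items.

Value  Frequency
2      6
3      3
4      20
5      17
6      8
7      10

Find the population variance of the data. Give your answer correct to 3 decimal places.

2.031

Values: 2, 3, 4, 5, 6, 7
n = 64, Σfx = 304, mean = 4.7500
Σfx² = 1574
Σf(x − x̄)² = Σfx² − (Σfx)²/n = 1574 − 304²/64 = 130.0000
Population variance = 130.0000 / 64 = 2.0312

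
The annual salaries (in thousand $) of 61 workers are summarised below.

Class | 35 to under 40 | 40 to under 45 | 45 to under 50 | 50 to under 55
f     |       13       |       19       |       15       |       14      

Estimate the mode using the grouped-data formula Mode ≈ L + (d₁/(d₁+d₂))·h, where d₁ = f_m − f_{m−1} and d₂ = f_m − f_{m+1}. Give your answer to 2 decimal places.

43.00

Modal class: 40 to under 45 (highest frequency 19).
d₁ = 19 − 13 = 6, d₂ = 19 − 15 = 4
Mode ≈ 40 + (6/(6+4)) × 5 = 40 + 3.0000 = 43.0000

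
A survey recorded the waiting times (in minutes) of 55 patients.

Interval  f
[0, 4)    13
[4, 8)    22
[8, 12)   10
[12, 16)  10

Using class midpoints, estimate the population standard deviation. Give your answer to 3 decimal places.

4.099

Midpoints: 2, 6, 10, 14
n = 55, Σfm = 398, mean = 7.2364
Σfm² = 3804
Σf(m − x̄)² = Σfm² − (Σfm)²/n = 3804 − 398²/55 = 923.9273
Population variance = 923.9273 / 55 = 16.7987
Standard deviation = √16.7987 = 4.0986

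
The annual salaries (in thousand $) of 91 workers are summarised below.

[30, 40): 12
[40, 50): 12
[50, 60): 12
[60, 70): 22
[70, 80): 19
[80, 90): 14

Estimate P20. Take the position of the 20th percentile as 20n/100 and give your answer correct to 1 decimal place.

45.2

Cumulative frequencies: 12, 24, 36, 58, 77, 91
n = 91; position = 20n/100 = 18.2.
This falls in the class [40, 50): L = 40, F = 12, f = 12, h = 10.
20th percentile ≈ 40 + ((18.2 − 12) / 12) × 10 = 45.1667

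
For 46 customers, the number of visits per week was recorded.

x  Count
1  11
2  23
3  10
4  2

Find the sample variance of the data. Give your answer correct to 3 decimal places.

0.640

Values: 1, 2, 3, 4
n = 46, Σfx = 95, mean = 2.0652
Σfx² = 225
Σf(x − x̄)² = Σfx² − (Σfx)²/n = 225 − 95²/46 = 28.8043
Sample variance = 28.8043 / 45 = 0.6401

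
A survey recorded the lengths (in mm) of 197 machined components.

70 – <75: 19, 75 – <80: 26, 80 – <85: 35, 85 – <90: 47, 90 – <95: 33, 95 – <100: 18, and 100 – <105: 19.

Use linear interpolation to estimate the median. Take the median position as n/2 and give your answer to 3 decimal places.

86.968

Cumulative frequencies: 19, 45, 80, 127, 160, 178, 197
n = 197; position = n/2 = 98.5.
This falls in the class 85 – <90: L = 85, F = 80, f = 47, h = 5.
Median ≈ 85 + ((98.5 − 80) / 47) × 5 = 86.9681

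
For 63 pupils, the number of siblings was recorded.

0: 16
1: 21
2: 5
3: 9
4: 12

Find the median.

1

Cumulative frequencies: 16, 37, 42, 51, 63
n = 63, so the median is the value in position (n+1)/2 = 32.
Position 32 falls at value 1.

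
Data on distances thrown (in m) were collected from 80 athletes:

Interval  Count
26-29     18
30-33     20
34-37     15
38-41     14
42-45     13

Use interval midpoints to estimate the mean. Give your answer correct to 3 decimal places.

34.700

Midpoints: 27.5, 31.5, 35.5, 39.5, 43.5
Σfm = 18×27.5 + 20×31.5 + 15×35.5 + 14×39.5 + 13×43.5 = 2776
n = Σf = 80
Mean = 2776 / 80 = 34.7000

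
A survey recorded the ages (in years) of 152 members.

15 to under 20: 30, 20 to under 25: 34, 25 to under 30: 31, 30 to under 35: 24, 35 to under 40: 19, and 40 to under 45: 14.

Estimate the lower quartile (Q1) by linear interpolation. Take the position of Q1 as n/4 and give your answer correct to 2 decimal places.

21.18

Cumulative frequencies: 30, 64, 95, 119, 138, 152
n = 152; position = n/4 = 38.
This falls in the class 20 to under 25: L = 20, F = 30, f = 34, h = 5.
Lower quartile ≈ 20 + ((38 − 30) / 34) × 5 = 21.1765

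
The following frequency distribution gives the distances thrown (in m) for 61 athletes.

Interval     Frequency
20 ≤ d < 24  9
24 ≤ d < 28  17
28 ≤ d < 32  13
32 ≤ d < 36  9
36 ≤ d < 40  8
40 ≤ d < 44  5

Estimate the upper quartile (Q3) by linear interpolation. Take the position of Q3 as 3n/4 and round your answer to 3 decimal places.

Cumulative frequencies: 9, 26, 39, 48, 56, 61
n = 61; position = 3n/4 = 45.75.
This falls in the class 32 ≤ d < 36: L = 32, F = 39, f = 9, h = 4.
Upper quartile ≈ 32 + ((45.75 − 39) / 9) × 4 = 35.0000

35.000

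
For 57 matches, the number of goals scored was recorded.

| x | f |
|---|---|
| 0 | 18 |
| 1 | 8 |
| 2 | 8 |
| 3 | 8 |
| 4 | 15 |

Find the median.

Cumulative frequencies: 18, 26, 34, 42, 57
n = 57, so the median is the value in position (n+1)/2 = 29.
Position 29 falls at value 2.

2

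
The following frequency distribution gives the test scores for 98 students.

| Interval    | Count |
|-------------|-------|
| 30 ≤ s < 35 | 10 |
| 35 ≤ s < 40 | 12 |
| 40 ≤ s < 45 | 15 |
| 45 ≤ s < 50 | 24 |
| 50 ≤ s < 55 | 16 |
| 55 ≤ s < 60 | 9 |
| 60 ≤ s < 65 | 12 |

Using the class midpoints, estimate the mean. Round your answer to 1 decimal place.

Midpoints: 32.5, 37.5, 42.5, 47.5, 52.5, 57.5, 62.5
Σfm = 10×32.5 + 12×37.5 + 15×42.5 + 24×47.5 + 16×52.5 + 9×57.5 + 12×62.5 = 4660
n = Σf = 98
Mean = 4660 / 98 = 47.5510

47.6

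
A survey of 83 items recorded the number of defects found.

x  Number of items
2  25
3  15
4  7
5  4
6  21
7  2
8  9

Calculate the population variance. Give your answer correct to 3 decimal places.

4.321

Values: 2, 3, 4, 5, 6, 7, 8
n = 83, Σfx = 355, mean = 4.2771
Σfx² = 1877
Σf(x − x̄)² = Σfx² − (Σfx)²/n = 1877 − 355²/83 = 358.6265
Population variance = 358.6265 / 83 = 4.3208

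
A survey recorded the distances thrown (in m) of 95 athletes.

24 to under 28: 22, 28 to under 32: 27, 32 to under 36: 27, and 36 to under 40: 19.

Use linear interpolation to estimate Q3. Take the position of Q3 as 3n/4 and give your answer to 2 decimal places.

35.30

Cumulative frequencies: 22, 49, 76, 95
n = 95; position = 3n/4 = 71.25.
This falls in the class 32 to under 36: L = 32, F = 49, f = 27, h = 4.
Upper quartile ≈ 32 + ((71.25 − 49) / 27) × 4 = 35.2963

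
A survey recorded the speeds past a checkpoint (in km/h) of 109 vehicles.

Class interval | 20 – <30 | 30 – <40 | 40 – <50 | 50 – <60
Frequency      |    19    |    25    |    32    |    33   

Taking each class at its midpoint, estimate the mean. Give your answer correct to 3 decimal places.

Midpoints: 25, 35, 45, 55
Σfm = 19×25 + 25×35 + 32×45 + 33×55 = 4605
n = Σf = 109
Mean = 4605 / 109 = 42.2477

42.248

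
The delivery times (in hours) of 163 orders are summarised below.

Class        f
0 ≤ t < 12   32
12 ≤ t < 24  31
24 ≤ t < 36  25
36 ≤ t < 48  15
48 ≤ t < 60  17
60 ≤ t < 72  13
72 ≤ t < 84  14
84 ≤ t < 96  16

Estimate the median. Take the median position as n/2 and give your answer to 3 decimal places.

Cumulative frequencies: 32, 63, 88, 103, 120, 133, 147, 163
n = 163; position = n/2 = 81.5.
This falls in the class 24 ≤ t < 36: L = 24, F = 63, f = 25, h = 12.
Median ≈ 24 + ((81.5 − 63) / 25) × 12 = 32.8800

32.880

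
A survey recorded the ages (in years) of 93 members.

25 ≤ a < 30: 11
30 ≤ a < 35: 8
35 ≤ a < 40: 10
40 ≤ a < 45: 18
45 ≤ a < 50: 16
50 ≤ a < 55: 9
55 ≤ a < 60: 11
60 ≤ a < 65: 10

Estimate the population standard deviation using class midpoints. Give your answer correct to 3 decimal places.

10.717

Midpoints: 27.5, 32.5, 37.5, 42.5, 47.5, 52.5, 57.5, 62.5
n = 93, Σfm = 4192.5, mean = 45.0806
Σfm² = 199681.25
Σf(m − x̄)² = Σfm² − (Σfm)²/n = 199681.25 − 4192.5²/93 = 10680.6452
Population variance = 10680.6452 / 93 = 114.8456
Standard deviation = √114.8456 = 10.7166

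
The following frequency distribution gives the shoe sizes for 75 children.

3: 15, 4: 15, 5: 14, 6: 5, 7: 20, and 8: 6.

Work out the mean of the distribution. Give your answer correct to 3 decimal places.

5.240

Values: 3, 4, 5, 6, 7, 8
Σfx = 15×3 + 15×4 + 14×5 + 5×6 + 20×7 + 6×8 = 393
n = Σf = 75
Mean = 393 / 75 = 5.2400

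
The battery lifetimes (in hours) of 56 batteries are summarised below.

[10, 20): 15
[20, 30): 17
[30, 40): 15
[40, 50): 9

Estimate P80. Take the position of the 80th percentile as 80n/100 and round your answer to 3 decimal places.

Cumulative frequencies: 15, 32, 47, 56
n = 56; position = 80n/100 = 44.8.
This falls in the class [30, 40): L = 30, F = 32, f = 15, h = 10.
80th percentile ≈ 30 + ((44.8 − 32) / 15) × 10 = 38.5333

38.533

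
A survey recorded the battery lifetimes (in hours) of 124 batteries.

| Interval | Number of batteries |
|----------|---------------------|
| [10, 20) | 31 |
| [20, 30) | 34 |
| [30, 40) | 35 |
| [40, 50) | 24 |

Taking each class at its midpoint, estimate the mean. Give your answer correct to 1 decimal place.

29.2

Midpoints: 15, 25, 35, 45
Σfm = 31×15 + 34×25 + 35×35 + 24×45 = 3620
n = Σf = 124
Mean = 3620 / 124 = 29.1935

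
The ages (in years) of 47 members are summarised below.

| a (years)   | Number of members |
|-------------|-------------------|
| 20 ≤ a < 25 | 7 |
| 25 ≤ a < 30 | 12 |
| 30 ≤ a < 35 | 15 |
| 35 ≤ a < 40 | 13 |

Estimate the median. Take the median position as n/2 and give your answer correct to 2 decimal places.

Cumulative frequencies: 7, 19, 34, 47
n = 47; position = n/2 = 23.5.
This falls in the class 30 ≤ a < 35: L = 30, F = 19, f = 15, h = 5.
Median ≈ 30 + ((23.5 − 19) / 15) × 5 = 31.5000

31.50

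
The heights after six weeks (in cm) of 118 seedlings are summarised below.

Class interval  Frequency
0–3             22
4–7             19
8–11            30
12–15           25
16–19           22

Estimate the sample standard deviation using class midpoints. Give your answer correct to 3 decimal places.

Midpoints: 1.5, 5.5, 9.5, 13.5, 17.5
n = 118, Σfm = 1145, mean = 9.7034
Σfm² = 14625.5
Σf(m − x̄)² = Σfm² − (Σfm)²/n = 14625.5 − 1145²/118 = 3515.1186
Sample variance = 3515.1186 / 117 = 30.0437
Standard deviation = √30.0437 = 5.4812

5.481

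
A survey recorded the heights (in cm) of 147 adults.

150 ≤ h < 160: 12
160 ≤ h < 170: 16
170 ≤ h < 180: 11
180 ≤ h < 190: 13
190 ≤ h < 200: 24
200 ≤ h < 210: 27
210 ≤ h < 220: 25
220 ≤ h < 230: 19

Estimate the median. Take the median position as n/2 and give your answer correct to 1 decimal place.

199.0

Cumulative frequencies: 12, 28, 39, 52, 76, 103, 128, 147
n = 147; position = n/2 = 73.5.
This falls in the class 190 ≤ h < 200: L = 190, F = 52, f = 24, h = 10.
Median ≈ 190 + ((73.5 − 52) / 24) × 10 = 198.9583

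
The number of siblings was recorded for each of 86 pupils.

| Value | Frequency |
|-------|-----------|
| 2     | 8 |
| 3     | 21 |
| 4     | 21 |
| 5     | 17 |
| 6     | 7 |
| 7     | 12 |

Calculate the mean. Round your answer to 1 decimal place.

Values: 2, 3, 4, 5, 6, 7
Σfx = 8×2 + 21×3 + 21×4 + 17×5 + 7×6 + 12×7 = 374
n = Σf = 86
Mean = 374 / 86 = 4.3488

4.3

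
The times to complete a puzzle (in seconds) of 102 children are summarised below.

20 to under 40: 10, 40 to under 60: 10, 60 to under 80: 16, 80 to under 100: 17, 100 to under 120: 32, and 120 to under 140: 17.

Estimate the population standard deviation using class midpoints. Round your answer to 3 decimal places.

31.060

Midpoints: 30, 50, 70, 90, 110, 130
n = 102, Σfm = 9180, mean = 90.0000
Σfm² = 924600
Σf(m − x̄)² = Σfm² − (Σfm)²/n = 924600 − 9180²/102 = 98400.0000
Population variance = 98400.0000 / 102 = 964.7059
Standard deviation = √964.7059 = 31.0597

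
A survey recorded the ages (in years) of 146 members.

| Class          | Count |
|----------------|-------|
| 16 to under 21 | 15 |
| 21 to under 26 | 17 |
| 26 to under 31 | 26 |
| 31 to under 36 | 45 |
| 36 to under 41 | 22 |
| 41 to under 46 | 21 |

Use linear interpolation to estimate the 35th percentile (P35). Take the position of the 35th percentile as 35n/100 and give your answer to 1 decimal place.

Cumulative frequencies: 15, 32, 58, 103, 125, 146
n = 146; position = 35n/100 = 51.1.
This falls in the class 26 to under 31: L = 26, F = 32, f = 26, h = 5.
35th percentile ≈ 26 + ((51.1 − 32) / 26) × 5 = 29.6731

29.7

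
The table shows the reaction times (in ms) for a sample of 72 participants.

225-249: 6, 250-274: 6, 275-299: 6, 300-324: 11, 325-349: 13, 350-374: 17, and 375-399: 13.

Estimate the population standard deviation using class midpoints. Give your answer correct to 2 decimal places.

46.33

Midpoints: 237, 262, 287, 312, 337, 362, 387
n = 72, Σfm = 23714, mean = 329.3611
Σfm² = 7965018
Σf(m − x̄)² = Σfm² − (Σfm)²/n = 7965018 − 23714²/72 = 154548.6111
Population variance = 154548.6111 / 72 = 2146.5085
Standard deviation = √2146.5085 = 46.3304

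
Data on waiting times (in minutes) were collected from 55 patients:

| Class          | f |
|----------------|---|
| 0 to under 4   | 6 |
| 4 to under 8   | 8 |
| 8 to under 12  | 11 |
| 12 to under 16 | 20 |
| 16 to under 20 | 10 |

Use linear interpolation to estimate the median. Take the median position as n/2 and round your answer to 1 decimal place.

12.5

Cumulative frequencies: 6, 14, 25, 45, 55
n = 55; position = n/2 = 27.5.
This falls in the class 12 to under 16: L = 12, F = 25, f = 20, h = 4.
Median ≈ 12 + ((27.5 − 25) / 20) × 4 = 12.5000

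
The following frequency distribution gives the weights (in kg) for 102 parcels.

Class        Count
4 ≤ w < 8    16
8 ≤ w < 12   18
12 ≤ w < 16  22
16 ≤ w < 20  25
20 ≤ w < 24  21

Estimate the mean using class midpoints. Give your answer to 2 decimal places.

Midpoints: 6, 10, 14, 18, 22
Σfm = 16×6 + 18×10 + 22×14 + 25×18 + 21×22 = 1496
n = Σf = 102
Mean = 1496 / 102 = 14.6667

14.67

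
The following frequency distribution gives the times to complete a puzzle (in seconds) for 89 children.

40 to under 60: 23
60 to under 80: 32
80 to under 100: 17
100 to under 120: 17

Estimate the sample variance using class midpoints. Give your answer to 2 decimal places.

Midpoints: 50, 70, 90, 110
n = 89, Σfm = 6790, mean = 76.2921
Σfm² = 557700
Σf(m − x̄)² = Σfm² − (Σfm)²/n = 557700 − 6790²/89 = 39676.4045
Sample variance = 39676.4045 / 88 = 450.8682

450.87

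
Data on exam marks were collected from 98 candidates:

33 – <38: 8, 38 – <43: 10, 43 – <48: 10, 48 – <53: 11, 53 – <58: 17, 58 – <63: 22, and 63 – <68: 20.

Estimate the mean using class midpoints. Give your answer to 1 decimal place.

53.9

Midpoints: 35.5, 40.5, 45.5, 50.5, 55.5, 60.5, 65.5
Σfm = 8×35.5 + 10×40.5 + 10×45.5 + 11×50.5 + 17×55.5 + 22×60.5 + 20×65.5 = 5284
n = Σf = 98
Mean = 5284 / 98 = 53.9184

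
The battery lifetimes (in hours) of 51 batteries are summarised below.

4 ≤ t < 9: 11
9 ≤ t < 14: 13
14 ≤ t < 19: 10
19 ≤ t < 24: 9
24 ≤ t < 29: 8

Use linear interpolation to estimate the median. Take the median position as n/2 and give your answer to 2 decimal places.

Cumulative frequencies: 11, 24, 34, 43, 51
n = 51; position = n/2 = 25.5.
This falls in the class 14 ≤ t < 19: L = 14, F = 24, f = 10, h = 5.
Median ≈ 14 + ((25.5 − 24) / 10) × 5 = 14.7500

14.75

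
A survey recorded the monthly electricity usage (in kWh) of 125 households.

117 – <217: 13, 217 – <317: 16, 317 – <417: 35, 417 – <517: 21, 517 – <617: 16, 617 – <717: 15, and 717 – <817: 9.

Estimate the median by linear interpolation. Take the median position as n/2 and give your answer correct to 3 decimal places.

412.714

Cumulative frequencies: 13, 29, 64, 85, 101, 116, 125
n = 125; position = n/2 = 62.5.
This falls in the class 317 – <417: L = 317, F = 29, f = 35, h = 100.
Median ≈ 317 + ((62.5 − 29) / 35) × 100 = 412.7143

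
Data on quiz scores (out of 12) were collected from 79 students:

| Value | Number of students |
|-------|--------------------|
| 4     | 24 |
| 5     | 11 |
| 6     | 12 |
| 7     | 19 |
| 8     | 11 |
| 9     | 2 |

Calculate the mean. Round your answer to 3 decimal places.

5.848

Values: 4, 5, 6, 7, 8, 9
Σfx = 24×4 + 11×5 + 12×6 + 19×7 + 11×8 + 2×9 = 462
n = Σf = 79
Mean = 462 / 79 = 5.8481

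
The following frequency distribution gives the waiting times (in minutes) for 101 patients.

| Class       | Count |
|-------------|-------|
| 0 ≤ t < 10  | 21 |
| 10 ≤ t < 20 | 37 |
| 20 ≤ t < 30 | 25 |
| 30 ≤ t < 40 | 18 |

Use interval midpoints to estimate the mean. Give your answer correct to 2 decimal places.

18.96

Midpoints: 5, 15, 25, 35
Σfm = 21×5 + 37×15 + 25×25 + 18×35 = 1915
n = Σf = 101
Mean = 1915 / 101 = 18.9604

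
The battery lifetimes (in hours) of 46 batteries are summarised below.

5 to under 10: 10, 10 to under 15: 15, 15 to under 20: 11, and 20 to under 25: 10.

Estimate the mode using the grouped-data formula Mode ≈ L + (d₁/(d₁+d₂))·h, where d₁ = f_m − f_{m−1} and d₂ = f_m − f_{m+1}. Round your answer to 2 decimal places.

12.78

Modal class: 10 to under 15 (highest frequency 15).
d₁ = 15 − 10 = 5, d₂ = 15 − 11 = 4
Mode ≈ 10 + (5/(5+4)) × 5 = 10 + 2.7778 = 12.7778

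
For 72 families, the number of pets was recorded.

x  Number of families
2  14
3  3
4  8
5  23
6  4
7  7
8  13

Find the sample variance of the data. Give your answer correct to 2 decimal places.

Values: 2, 3, 4, 5, 6, 7, 8
n = 72, Σfx = 361, mean = 5.0139
Σfx² = 2105
Σf(x − x̄)² = Σfx² − (Σfx)²/n = 2105 − 361²/72 = 294.9861
Sample variance = 294.9861 / 71 = 4.1547

4.15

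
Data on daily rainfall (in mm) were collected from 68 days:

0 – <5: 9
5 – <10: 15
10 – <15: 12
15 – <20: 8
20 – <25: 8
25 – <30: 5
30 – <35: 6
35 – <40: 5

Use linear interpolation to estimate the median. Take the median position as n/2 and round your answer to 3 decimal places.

Cumulative frequencies: 9, 24, 36, 44, 52, 57, 63, 68
n = 68; position = n/2 = 34.
This falls in the class 10 – <15: L = 10, F = 24, f = 12, h = 5.
Median ≈ 10 + ((34 − 24) / 12) × 5 = 14.1667

14.167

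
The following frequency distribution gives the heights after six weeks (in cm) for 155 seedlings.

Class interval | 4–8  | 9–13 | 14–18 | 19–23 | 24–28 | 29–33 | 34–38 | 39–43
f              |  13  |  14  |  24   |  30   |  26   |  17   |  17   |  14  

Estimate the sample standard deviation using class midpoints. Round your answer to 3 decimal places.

10.119

Midpoints: 6, 11, 16, 21, 26, 31, 36, 41
n = 155, Σfm = 3635, mean = 23.4516
Σfm² = 101015
Σf(m − x̄)² = Σfm² − (Σfm)²/n = 101015 − 3635²/155 = 15768.3871
Sample variance = 15768.3871 / 154 = 102.3921
Standard deviation = √102.3921 = 10.1189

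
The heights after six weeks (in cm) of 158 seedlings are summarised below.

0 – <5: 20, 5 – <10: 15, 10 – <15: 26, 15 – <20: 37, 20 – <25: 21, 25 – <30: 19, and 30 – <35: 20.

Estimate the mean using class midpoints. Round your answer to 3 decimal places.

Midpoints: 2.5, 7.5, 12.5, 17.5, 22.5, 27.5, 32.5
Σfm = 20×2.5 + 15×7.5 + 26×12.5 + 37×17.5 + 21×22.5 + 19×27.5 + 20×32.5 = 2780
n = Σf = 158
Mean = 2780 / 158 = 17.5949

17.595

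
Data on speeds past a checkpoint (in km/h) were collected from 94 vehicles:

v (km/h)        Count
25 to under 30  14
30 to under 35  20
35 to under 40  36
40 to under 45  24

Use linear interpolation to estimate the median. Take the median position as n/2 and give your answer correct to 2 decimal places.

Cumulative frequencies: 14, 34, 70, 94
n = 94; position = n/2 = 47.
This falls in the class 35 to under 40: L = 35, F = 34, f = 36, h = 5.
Median ≈ 35 + ((47 − 34) / 36) × 5 = 36.8056

36.81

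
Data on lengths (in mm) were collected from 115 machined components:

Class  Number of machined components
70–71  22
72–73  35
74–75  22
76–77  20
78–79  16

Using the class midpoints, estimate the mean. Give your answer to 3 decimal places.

74.030

Midpoints: 70.5, 72.5, 74.5, 76.5, 78.5
Σfm = 22×70.5 + 35×72.5 + 22×74.5 + 20×76.5 + 16×78.5 = 8513.5
n = Σf = 115
Mean = 8513.5 / 115 = 74.0304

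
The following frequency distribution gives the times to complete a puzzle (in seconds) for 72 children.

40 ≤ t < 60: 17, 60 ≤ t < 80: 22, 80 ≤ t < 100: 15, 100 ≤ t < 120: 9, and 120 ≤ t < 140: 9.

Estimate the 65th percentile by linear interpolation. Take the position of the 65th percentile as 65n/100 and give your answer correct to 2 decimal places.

90.40

Cumulative frequencies: 17, 39, 54, 63, 72
n = 72; position = 65n/100 = 46.8.
This falls in the class 80 ≤ t < 100: L = 80, F = 39, f = 15, h = 20.
65th percentile ≈ 80 + ((46.8 − 39) / 15) × 20 = 90.4000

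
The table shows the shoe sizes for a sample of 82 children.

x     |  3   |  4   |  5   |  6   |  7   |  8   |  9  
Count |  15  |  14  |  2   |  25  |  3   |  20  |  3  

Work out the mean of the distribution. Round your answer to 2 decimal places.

Values: 3, 4, 5, 6, 7, 8, 9
Σfx = 15×3 + 14×4 + 2×5 + 25×6 + 3×7 + 20×8 + 3×9 = 469
n = Σf = 82
Mean = 469 / 82 = 5.7195

5.72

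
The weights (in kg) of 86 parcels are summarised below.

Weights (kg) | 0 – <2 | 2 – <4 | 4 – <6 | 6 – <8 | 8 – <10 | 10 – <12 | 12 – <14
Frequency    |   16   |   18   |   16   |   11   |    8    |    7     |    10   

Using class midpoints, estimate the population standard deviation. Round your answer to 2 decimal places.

3.92

Midpoints: 1, 3, 5, 7, 9, 11, 13
n = 86, Σfm = 506, mean = 5.8837
Σfm² = 4302
Σf(m − x̄)² = Σfm² − (Σfm)²/n = 4302 − 506²/86 = 1324.8372
Population variance = 1324.8372 / 86 = 15.4051
Standard deviation = √15.4051 = 3.9249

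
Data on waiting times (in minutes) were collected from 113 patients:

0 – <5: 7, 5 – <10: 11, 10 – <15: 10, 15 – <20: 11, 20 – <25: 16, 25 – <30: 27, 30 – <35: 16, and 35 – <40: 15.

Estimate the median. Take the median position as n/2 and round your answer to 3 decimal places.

25.278

Cumulative frequencies: 7, 18, 28, 39, 55, 82, 98, 113
n = 113; position = n/2 = 56.5.
This falls in the class 25 – <30: L = 25, F = 55, f = 27, h = 5.
Median ≈ 25 + ((56.5 − 55) / 27) × 5 = 25.2778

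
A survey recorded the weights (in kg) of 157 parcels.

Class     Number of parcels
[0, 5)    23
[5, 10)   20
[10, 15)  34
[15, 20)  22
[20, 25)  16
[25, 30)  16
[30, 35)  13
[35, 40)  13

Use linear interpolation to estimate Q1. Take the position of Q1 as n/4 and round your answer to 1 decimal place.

Cumulative frequencies: 23, 43, 77, 99, 115, 131, 144, 157
n = 157; position = n/4 = 39.25.
This falls in the class [5, 10): L = 5, F = 23, f = 20, h = 5.
Lower quartile ≈ 5 + ((39.25 − 23) / 20) × 5 = 9.0625

9.1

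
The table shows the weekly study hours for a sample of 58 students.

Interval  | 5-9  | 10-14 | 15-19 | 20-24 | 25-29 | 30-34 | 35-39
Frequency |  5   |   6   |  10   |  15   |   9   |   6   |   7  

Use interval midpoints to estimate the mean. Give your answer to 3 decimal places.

Midpoints: 7, 12, 17, 22, 27, 32, 37
Σfm = 5×7 + 6×12 + 10×17 + 15×22 + 9×27 + 6×32 + 7×37 = 1301
n = Σf = 58
Mean = 1301 / 58 = 22.4310

22.431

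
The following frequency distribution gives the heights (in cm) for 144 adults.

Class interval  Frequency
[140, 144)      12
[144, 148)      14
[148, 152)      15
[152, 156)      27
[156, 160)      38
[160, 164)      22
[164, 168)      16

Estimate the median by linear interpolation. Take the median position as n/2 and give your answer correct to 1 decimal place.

156.4

Cumulative frequencies: 12, 26, 41, 68, 106, 128, 144
n = 144; position = n/2 = 72.
This falls in the class [156, 160): L = 156, F = 68, f = 38, h = 4.
Median ≈ 156 + ((72 − 68) / 38) × 4 = 156.4211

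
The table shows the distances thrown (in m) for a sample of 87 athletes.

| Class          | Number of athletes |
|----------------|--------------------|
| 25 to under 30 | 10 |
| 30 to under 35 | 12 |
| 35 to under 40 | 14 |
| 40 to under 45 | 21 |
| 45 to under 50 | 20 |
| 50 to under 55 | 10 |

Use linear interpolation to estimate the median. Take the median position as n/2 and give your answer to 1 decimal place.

41.8

Cumulative frequencies: 10, 22, 36, 57, 77, 87
n = 87; position = n/2 = 43.5.
This falls in the class 40 to under 45: L = 40, F = 36, f = 21, h = 5.
Median ≈ 40 + ((43.5 − 36) / 21) × 5 = 41.7857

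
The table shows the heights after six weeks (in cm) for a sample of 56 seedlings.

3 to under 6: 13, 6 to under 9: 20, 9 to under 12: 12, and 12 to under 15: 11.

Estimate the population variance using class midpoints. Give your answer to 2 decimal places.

9.82

Midpoints: 4.5, 7.5, 10.5, 13.5
n = 56, Σfm = 483, mean = 8.6250
Σfm² = 4716
Σf(m − x̄)² = Σfm² − (Σfm)²/n = 4716 − 483²/56 = 550.1250
Population variance = 550.1250 / 56 = 9.8237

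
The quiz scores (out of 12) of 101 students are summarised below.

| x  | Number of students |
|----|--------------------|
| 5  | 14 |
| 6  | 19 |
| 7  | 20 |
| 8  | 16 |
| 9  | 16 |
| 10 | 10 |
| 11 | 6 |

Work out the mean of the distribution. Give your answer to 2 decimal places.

7.54

Values: 5, 6, 7, 8, 9, 10, 11
Σfx = 14×5 + 19×6 + 20×7 + 16×8 + 16×9 + 10×10 + 6×11 = 762
n = Σf = 101
Mean = 762 / 101 = 7.5446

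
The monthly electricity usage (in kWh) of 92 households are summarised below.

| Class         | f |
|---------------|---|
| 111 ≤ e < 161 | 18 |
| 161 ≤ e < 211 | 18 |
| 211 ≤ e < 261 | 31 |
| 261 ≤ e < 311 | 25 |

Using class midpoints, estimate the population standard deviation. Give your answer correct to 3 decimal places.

Midpoints: 136, 186, 236, 286
n = 92, Σfm = 20262, mean = 220.2391
Σfm² = 4727132
Σf(m − x̄)² = Σfm² − (Σfm)²/n = 4727132 − 20262²/92 = 264646.7391
Population variance = 264646.7391 / 92 = 2876.5950
Standard deviation = √2876.5950 = 53.6339

53.634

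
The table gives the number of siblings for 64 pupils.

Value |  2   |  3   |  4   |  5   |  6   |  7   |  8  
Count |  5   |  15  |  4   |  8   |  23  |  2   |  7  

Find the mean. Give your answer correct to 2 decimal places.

4.98

Values: 2, 3, 4, 5, 6, 7, 8
Σfx = 5×2 + 15×3 + 4×4 + 8×5 + 23×6 + 2×7 + 7×8 = 319
n = Σf = 64
Mean = 319 / 64 = 4.9844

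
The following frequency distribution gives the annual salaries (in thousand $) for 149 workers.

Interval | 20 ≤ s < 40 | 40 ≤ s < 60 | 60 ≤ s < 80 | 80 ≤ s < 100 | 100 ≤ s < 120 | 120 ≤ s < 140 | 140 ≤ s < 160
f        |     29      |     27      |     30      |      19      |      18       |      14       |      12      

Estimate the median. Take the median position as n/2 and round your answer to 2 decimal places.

Cumulative frequencies: 29, 56, 86, 105, 123, 137, 149
n = 149; position = n/2 = 74.5.
This falls in the class 60 ≤ s < 80: L = 60, F = 56, f = 30, h = 20.
Median ≈ 60 + ((74.5 − 56) / 30) × 20 = 72.3333

72.33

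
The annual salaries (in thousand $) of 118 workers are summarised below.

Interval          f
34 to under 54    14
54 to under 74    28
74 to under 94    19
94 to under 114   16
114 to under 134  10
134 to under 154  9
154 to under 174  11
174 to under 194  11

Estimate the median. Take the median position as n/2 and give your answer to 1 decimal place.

Cumulative frequencies: 14, 42, 61, 77, 87, 96, 107, 118
n = 118; position = n/2 = 59.
This falls in the class 74 to under 94: L = 74, F = 42, f = 19, h = 20.
Median ≈ 74 + ((59 − 42) / 19) × 20 = 91.8947

91.9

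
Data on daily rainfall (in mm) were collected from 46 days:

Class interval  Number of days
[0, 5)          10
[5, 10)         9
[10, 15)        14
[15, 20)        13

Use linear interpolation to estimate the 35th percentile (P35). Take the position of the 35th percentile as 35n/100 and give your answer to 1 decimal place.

Cumulative frequencies: 10, 19, 33, 46
n = 46; position = 35n/100 = 16.1.
This falls in the class [5, 10): L = 5, F = 10, f = 9, h = 5.
35th percentile ≈ 5 + ((16.1 − 10) / 9) × 5 = 8.3889

8.4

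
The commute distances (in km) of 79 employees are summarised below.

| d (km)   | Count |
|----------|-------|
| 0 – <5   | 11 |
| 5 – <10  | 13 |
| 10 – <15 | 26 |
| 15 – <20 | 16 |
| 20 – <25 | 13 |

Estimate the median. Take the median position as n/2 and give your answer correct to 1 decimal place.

13.0

Cumulative frequencies: 11, 24, 50, 66, 79
n = 79; position = n/2 = 39.5.
This falls in the class 10 – <15: L = 10, F = 24, f = 26, h = 5.
Median ≈ 10 + ((39.5 − 24) / 26) × 5 = 12.9808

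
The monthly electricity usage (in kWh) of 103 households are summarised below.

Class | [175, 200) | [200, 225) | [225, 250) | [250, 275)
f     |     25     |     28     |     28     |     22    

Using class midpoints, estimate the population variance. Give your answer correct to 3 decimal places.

725.445

Midpoints: 187.5, 212.5, 237.5, 262.5
n = 103, Σfm = 23062.5, mean = 223.9078
Σfm² = 5238593.75
Σf(m − x̄)² = Σfm² − (Σfm)²/n = 5238593.75 − 23062.5²/103 = 74720.8738
Population variance = 74720.8738 / 103 = 725.4454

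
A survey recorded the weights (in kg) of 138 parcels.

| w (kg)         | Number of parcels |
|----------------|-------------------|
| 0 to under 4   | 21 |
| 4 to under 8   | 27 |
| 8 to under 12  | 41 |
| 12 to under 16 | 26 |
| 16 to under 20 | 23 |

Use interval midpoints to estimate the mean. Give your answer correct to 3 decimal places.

Midpoints: 2, 6, 10, 14, 18
Σfm = 21×2 + 27×6 + 41×10 + 26×14 + 23×18 = 1392
n = Σf = 138
Mean = 1392 / 138 = 10.0870

10.087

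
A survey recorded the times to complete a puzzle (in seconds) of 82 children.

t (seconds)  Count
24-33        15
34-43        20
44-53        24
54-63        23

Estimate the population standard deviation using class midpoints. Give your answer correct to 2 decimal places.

10.71

Midpoints: 28.5, 38.5, 48.5, 58.5
n = 82, Σfm = 3707, mean = 45.2073
Σfm² = 176994.5
Σf(m − x̄)² = Σfm² − (Σfm)²/n = 176994.5 − 3707²/82 = 9410.9756
Population variance = 9410.9756 / 82 = 114.7680
Standard deviation = √114.7680 = 10.7130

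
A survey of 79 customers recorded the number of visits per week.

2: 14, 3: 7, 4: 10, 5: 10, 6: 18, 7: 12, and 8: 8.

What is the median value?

5

Cumulative frequencies: 14, 21, 31, 41, 59, 71, 79
n = 79, so the median is the value in position (n+1)/2 = 40.
Position 40 falls at value 5.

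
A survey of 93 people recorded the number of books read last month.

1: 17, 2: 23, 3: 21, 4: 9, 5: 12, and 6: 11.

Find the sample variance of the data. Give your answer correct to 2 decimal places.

Values: 1, 2, 3, 4, 5, 6
n = 93, Σfx = 288, mean = 3.0968
Σfx² = 1138
Σf(x − x̄)² = Σfx² − (Σfx)²/n = 1138 − 288²/93 = 246.1290
Sample variance = 246.1290 / 92 = 2.6753

2.68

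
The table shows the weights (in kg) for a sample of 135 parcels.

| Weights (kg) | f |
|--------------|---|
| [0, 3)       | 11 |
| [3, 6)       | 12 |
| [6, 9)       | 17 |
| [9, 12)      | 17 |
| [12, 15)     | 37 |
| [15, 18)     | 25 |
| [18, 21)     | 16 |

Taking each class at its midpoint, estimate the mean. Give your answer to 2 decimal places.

11.86

Midpoints: 1.5, 4.5, 7.5, 10.5, 13.5, 16.5, 19.5
Σfm = 11×1.5 + 12×4.5 + 17×7.5 + 17×10.5 + 37×13.5 + 25×16.5 + 16×19.5 = 1600.5
n = Σf = 135
Mean = 1600.5 / 135 = 11.8556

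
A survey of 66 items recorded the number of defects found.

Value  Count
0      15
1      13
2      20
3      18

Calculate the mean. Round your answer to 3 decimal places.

Values: 0, 1, 2, 3
Σfx = 15×0 + 13×1 + 20×2 + 18×3 = 107
n = Σf = 66
Mean = 107 / 66 = 1.6212

1.621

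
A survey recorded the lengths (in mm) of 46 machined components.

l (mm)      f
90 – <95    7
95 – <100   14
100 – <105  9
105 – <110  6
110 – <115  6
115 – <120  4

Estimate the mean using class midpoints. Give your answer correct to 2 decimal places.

102.72

Midpoints: 92.5, 97.5, 102.5, 107.5, 112.5, 117.5
Σfm = 7×92.5 + 14×97.5 + 9×102.5 + 6×107.5 + 6×112.5 + 4×117.5 = 4725
n = Σf = 46
Mean = 4725 / 46 = 102.7174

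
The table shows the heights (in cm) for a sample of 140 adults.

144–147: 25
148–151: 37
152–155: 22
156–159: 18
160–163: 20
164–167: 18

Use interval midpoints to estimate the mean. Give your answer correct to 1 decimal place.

Midpoints: 145.5, 149.5, 153.5, 157.5, 161.5, 165.5
Σfm = 25×145.5 + 37×149.5 + 22×153.5 + 18×157.5 + 20×161.5 + 18×165.5 = 21590
n = Σf = 140
Mean = 21590 / 140 = 154.2143

154.2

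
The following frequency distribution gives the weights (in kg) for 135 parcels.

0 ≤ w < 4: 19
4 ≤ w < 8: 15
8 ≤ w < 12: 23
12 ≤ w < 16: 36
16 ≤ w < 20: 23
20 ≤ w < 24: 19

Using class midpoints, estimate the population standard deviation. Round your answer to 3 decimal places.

6.303

Midpoints: 2, 6, 10, 14, 18, 22
n = 135, Σfm = 1694, mean = 12.5481
Σfm² = 26620
Σf(m − x̄)² = Σfm² − (Σfm)²/n = 26620 − 1694²/135 = 5363.4370
Population variance = 5363.4370 / 135 = 39.7292
Standard deviation = √39.7292 = 6.3031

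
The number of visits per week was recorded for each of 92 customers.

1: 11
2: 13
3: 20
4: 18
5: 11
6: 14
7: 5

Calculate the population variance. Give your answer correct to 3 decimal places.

Values: 1, 2, 3, 4, 5, 6, 7
n = 92, Σfx = 343, mean = 3.7283
Σfx² = 1555
Σf(x − x̄)² = Σfx² − (Σfx)²/n = 1555 − 343²/92 = 276.2065
Population variance = 276.2065 / 92 = 3.0022

3.002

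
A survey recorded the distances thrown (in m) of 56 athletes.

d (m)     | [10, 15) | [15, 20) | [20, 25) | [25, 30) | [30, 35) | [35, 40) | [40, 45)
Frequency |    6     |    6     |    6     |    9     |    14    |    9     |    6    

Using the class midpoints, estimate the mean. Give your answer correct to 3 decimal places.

Midpoints: 12.5, 17.5, 22.5, 27.5, 32.5, 37.5, 42.5
Σfm = 6×12.5 + 6×17.5 + 6×22.5 + 9×27.5 + 14×32.5 + 9×37.5 + 6×42.5 = 1610
n = Σf = 56
Mean = 1610 / 56 = 28.7500

28.750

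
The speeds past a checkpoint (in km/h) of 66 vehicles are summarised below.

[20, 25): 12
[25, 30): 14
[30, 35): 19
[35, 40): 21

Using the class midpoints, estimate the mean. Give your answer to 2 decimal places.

31.21

Midpoints: 22.5, 27.5, 32.5, 37.5
Σfm = 12×22.5 + 14×27.5 + 19×32.5 + 21×37.5 = 2060
n = Σf = 66
Mean = 2060 / 66 = 31.2121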